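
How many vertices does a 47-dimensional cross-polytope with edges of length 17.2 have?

An n-cross-polytope has 2n vertices; here n = 47, giving 94.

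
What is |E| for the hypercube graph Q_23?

Each of the 2^23 = 8388608 vertices has degree 23; total edges = 23·2^23/2 = 96468992.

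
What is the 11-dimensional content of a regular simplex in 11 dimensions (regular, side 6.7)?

For a regular n-simplex with edge a, V = (a^n / n!)·√((n+1)/2^n). With a=6.7, n=11: V ≈ 2.34203.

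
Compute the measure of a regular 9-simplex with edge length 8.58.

V = (8.58^9 / 9!) · √((9+1) / 2^9) ≈ 97.0482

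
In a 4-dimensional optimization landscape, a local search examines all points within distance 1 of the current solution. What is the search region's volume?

The n-ball volume is π^(n/2)·r^n/Γ(n/2+1). With n=4, r=1: V = π^2/2 ≈ 4.9348.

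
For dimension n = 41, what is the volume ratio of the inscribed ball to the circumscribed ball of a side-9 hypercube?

Volume scales as r^n, and r_in/r_out = 1/√41, giving (1/√41)^41 ≈ 8.66824e-34.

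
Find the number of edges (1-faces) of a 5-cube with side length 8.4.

Number of 1-faces = C(5,1) · 2^(5-1) = 5 · 16 = 80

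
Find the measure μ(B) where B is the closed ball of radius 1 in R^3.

V_3(1) = π^(3/2) · (1)^3 / Γ(3/2 + 1) = 4·π/3 ≈ 4.18879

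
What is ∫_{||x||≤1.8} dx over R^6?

Volume = π^{6/2}·(1.8)^6/Γ(4) ≈ 175.765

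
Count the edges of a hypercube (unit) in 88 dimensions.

An n-cube has n·2^(n-1) edges. With n = 88: 88·154742504910672534362390528 = 13617340432139183023890366464.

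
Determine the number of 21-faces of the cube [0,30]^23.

Number of 21-faces = C(23,21) · 2^(23-21) = 253 · 4 = 1012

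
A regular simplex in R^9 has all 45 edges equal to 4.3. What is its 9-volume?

V_9 = √(10) · 4.3^9 / (9! · 2^(9/2)) ≈ 0.193561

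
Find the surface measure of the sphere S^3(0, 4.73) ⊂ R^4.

|∂B_4(4.73)| ≈ 2088.88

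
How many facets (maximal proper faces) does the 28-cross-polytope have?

f_27(28-orthoplex) = 2^28 · (28 choose 28) = 268435456.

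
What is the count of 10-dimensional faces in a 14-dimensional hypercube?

Choose 10 of 14 axes to span the face (C(14,10) = 1001 ways), then fix each of the remaining 4 coordinates at one of its two extreme values (2^4 = 16 ways): 1001·16 = 16016.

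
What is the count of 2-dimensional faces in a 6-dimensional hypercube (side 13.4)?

An n-cube has C(n,k)·2^(n-k) k-faces. Here C(6,2)·2^4 = 15·16 = 240.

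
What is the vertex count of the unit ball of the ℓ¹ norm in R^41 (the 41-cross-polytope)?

The 41-dimensional cross-polytope has 2n = 2·41 = 82 vertices.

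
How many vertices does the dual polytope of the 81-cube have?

An n-cross-polytope has 2n vertices; here n = 81, giving 162.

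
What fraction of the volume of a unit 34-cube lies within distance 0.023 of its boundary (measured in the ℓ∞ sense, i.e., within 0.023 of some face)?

The inner cube has side 1-2·0.023 = 0.954 and volume (0.954)^34 ≈ 0.2017, so the shell holds 0.798328 of the volume.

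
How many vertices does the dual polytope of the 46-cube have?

The vertices are ±e_1, ..., ±e_46, so there are 2·46 = 92.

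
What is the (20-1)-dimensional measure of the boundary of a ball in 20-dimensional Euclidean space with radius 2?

S = n·V_n(r)/r = 20·V_20(2)/2 (volume-to-surface relation), giving 8192·π^10/2835 ≈ 270605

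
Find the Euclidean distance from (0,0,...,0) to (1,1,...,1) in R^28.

d = √(1² + 1² + ... + 1²) [28 terms] = √(28·1²) = 1√28 ≈ 5.2915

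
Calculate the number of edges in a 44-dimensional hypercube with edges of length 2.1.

Each of the 2^44 = 17592186044416 vertices has degree 44; total edges = 44·2^44/2 = 387028092977152.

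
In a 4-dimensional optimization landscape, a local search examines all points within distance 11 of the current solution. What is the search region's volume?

Volume = π^{4/2}·(11)^4/Γ(3) = 14641·π^2/2 ≈ 72250.4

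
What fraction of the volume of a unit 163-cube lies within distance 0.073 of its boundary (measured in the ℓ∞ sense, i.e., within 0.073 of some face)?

The inner cube has side 1-2·0.073 = 0.854 and volume (0.854)^163 ≈ 6.724e-12, so the shell holds 1 - 6.724e-12 of the volume.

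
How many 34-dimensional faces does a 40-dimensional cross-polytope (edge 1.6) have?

Each 34-face is the convex hull of 35 vertices, one chosen as ±e_i from each of 35 distinct axes: 2^35·C(40,35) = 22608982724050944.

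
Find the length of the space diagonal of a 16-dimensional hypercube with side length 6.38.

d = √(6.38² + 6.38² + ... + 6.38²) [16 terms] = √(16·6.38²) = 6.38√16 = 25.52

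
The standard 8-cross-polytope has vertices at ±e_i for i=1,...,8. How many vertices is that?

The 8-dimensional cross-polytope has 2n = 2·8 = 16 vertices.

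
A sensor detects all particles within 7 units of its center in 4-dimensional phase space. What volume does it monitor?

V_4(7) = π^(4/2) · (7)^4 / Γ(4/2 + 1) = 2401·π^2/2 ≈ 11848.5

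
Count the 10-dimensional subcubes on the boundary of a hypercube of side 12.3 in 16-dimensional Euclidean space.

An n-cube has C(n,k)·2^(n-k) k-faces. Here C(16,10)·2^6 = 8008·64 = 512512.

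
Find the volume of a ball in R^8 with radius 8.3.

V_8(8.3) = π^(8/2) · (8.3)^8 / Γ(8/2 + 1) ≈ 9.14141e+07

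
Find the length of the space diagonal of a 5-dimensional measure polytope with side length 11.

||(11,11,...,11)|| = √(5)·11 ≈ 24.5967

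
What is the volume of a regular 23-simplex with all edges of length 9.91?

V = (9.91^23 / 23!) · √((23+1) / 2^23) ≈ 0.00531447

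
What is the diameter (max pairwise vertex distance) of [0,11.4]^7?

d = √(11.4² + 11.4² + ... + 11.4²) [7 terms] = √(7·11.4²) = 11.4√7 ≈ 30.1616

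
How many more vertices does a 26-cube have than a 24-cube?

The 26-cube has 2^26 = 67108864 vertices. The 24-cube has 2^24 = 16777216 vertices. Difference: 67108864 - 16777216 = 50331648.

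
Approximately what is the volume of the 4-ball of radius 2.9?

Volume = π^{4/2}·(2.9)^4/Γ(3) ≈ 349.029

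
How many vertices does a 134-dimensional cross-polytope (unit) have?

Number of vertices = 2n = 268.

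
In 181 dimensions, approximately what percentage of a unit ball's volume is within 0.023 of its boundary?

1 - (1-0.023)^181 ≈ 0.985178 ≈ 98.52%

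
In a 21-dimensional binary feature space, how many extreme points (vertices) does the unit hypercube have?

An n-cube has 2^n vertices; for n = 21 that is 2^21 = 2097152.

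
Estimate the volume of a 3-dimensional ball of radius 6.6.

Volume = π^{3/2}·(6.6)^3/Γ(5/2) ≈ 1204.26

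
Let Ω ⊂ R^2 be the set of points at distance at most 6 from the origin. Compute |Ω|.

Volume = π^{2/2}·(6)^2/Γ(2) = 36·π ≈ 113.097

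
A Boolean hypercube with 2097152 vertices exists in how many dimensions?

The n-cube has 2^n vertices, and 2097152 = 2^21, so n = 21.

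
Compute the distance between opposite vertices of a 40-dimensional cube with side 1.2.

||(1.2,1.2,...,1.2)|| = √(40)·1.2 ≈ 7.58947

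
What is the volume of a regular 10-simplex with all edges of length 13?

V_10 = √(11) · 13^10 / (10! · 2^(10/2)) ≈ 3937.47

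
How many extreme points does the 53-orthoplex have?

An n-cross-polytope has 2n vertices; here n = 53, giving 106.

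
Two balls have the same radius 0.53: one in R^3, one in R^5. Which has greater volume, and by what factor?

V_3(0.53) ≈ 0.623615, V_5(0.53) ≈ 0.220129. The 3-ball is larger by a factor of 2.833.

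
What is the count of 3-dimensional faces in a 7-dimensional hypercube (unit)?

f_3(7-cube) = (7 choose 3) · 2^4 = 560.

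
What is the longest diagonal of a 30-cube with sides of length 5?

d = √(5² + 5² + ... + 5²) [30 terms] = √(30·5²) = 5√30 ≈ 27.3861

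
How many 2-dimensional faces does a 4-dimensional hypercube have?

An n-cube has C(n,k)·2^(n-k) k-faces. Here C(4,2)·2^2 = 6·4 = 24.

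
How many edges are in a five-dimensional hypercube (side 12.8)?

Number of 1-faces = C(5,1) · 2^(5-1) = 5 · 16 = 80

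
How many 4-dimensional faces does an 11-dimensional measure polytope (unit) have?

Number of 4-faces = C(11,4) · 2^(11-4) = 330 · 128 = 42240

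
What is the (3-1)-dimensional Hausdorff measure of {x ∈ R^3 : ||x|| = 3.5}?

The surface area of an n-ball is 2π^(n/2) r^(n-1) / Γ(n/2). For n=3, r=3.5: 4πr² = 4π·(3.5)² ≈ 153.938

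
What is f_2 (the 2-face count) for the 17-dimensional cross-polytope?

Number of 2-faces = 2^(2+1) · C(17,2+1) = 8 · 680 = 5440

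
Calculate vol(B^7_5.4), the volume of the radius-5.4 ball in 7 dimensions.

Volume = π^{7/2}·(5.4)^7/Γ(9/2) ≈ 632611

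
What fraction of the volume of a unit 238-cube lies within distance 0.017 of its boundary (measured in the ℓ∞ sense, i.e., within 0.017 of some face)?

1 - (1 - 2·0.017)^238 = 1 - 0.966^238 ≈ 0.999734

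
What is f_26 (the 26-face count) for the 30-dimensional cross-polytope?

Each 26-face is the convex hull of 27 vertices, one chosen as ±e_i from each of 27 distinct axes: 2^27·C(30,27) = 544923975680.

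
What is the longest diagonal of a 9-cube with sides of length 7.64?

The space diagonal of an n-cube of side s is s√n. Here 7.64·√9 = 22.92.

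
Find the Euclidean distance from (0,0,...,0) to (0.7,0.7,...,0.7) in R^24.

d = √(0.7² + 0.7² + ... + 0.7²) [24 terms] = √(24·0.7²) = 0.7√24 ≈ 3.42929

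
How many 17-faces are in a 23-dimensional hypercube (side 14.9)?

An n-cube has C(n,k)·2^(n-k) k-faces. Here C(23,17)·2^6 = 100947·64 = 6460608.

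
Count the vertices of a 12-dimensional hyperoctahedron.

Number of vertices = 2n = 24.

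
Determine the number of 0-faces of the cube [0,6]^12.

f_0(12-cube) = (12 choose 0) · 2^12 = 4096.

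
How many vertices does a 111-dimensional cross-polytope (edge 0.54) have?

The vertices are ±e_1, ..., ±e_111, so there are 2·111 = 222.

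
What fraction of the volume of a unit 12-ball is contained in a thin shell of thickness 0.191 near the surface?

1 - (1-0.191)^12 ≈ 0.921407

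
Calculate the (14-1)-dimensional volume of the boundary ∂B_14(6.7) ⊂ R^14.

The surface area of an n-ball is 2π^(n/2) r^(n-1) / Γ(n/2). For n=14, r=6.7: 4.59959e+11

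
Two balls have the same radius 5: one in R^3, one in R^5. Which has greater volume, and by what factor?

V_3(5) ≈ 523.599, V_5(5) ≈ 16449.3. The 5-ball is larger by a factor of 31.42.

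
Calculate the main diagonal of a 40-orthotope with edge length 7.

||(7,7,...,7)|| = √(40)·7 ≈ 44.2719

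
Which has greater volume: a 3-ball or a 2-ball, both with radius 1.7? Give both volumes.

V_3(1.7) ≈ 20.5795. V_2(1.7) ≈ 9.0792. The 3-ball is larger.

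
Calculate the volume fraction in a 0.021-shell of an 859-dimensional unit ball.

1 - (1-0.021)^859 ≈ 0.9999999879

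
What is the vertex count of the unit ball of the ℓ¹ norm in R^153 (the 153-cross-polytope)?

Number of vertices = 2n = 306.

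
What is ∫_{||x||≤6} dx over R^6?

The n-ball volume is π^(n/2)·r^n/Γ(n/2+1). With n=6, r=6: V = 7776·π^3 ≈ 241105.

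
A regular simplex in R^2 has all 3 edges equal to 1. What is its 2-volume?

Area = (√3/4) · 1² = 0.433013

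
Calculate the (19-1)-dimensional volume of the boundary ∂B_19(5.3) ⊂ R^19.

S = n·V_n(r)/r = 19·V_19(5.3)/5.3 (volume-to-surface relation), giving 9.64509e+12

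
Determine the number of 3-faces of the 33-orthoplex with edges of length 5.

f_3(33-orthoplex) = 2^4 · (33 choose 4) = 654720.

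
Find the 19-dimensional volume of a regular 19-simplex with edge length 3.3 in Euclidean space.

Volume = 3.3^19 · √(20/2^19) / 19! ≈ 3.60911e-10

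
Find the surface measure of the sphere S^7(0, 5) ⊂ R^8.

The surface area of an n-ball is 2π^(n/2) r^(n-1) / Γ(n/2). For n=8, r=5: 78125·π^4/3 ≈ 2.5367e+06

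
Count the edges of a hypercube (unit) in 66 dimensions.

The 66-cube has n·2^(n-1) = 66·2^65 = 66·36893488147419103232 = 2434970217729660813312 edges.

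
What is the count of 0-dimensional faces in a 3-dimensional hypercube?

Choose 0 of 3 axes to span the face (C(3,0) = 1 way), then fix each of the remaining 3 coordinates at one of its two extreme values (2^3 = 8 ways): 1·8 = 8.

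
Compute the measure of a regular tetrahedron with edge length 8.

Volume = (√2/12) · 8³ = 60.3398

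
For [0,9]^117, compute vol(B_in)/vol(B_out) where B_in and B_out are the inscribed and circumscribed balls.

Volume scales as r^n, and r_in/r_out = 1/√117, giving (1/√117)^117 ≈ 1.02595e-121.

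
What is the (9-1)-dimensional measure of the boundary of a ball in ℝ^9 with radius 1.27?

The surface area of an n-ball is 2π^(n/2) r^(n-1) / Γ(n/2). For n=9, r=1.27: 200.905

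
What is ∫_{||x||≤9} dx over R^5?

Volume = π^{5/2}·(9)^5/Γ(7/2) = 157464·π^2/5 ≈ 310821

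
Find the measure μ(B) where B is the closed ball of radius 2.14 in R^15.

The n-ball volume is π^(n/2)·r^n/Γ(n/2+1). With n=15, r=2.14: V ≈ 34485.5.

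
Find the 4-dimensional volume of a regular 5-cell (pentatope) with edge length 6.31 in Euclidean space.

For a regular n-simplex with edge a, V = (a^n / n!)·√((n+1)/2^n). With a=6.31, n=4: V ≈ 36.9259.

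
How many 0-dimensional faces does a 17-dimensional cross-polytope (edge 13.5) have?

Number of 0-faces = 2^(0+1) · C(17,0+1) = 2 · 17 = 34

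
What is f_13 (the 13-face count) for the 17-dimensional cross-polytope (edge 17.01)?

f_13(17-orthoplex) = 2^14 · (17 choose 14) = 11141120.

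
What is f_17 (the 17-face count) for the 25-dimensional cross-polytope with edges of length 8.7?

An n-cross-polytope has 2^(k+1)·C(n,k+1) k-faces. Here 2^18·C(25,18) = 262144·480700 = 126012620800.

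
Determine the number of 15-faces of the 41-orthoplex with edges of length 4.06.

An n-cross-polytope has 2^(k+1)·C(n,k+1) k-faces. Here 2^16·C(41,16) = 65536·103077446706 = 6755283547324416.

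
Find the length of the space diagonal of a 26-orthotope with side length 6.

d = √(6² + 6² + ... + 6²) [26 terms] = √(26·6²) = 6√26 ≈ 30.5941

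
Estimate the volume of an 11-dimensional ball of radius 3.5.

The n-ball volume is π^(n/2)·r^n/Γ(n/2+1). With n=11, r=3.5: V = 282475249·π^5/47520 ≈ 1.81909e+06.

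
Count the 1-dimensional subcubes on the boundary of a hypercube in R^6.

Number of 1-faces = C(6,1) · 2^(6-1) = 6 · 32 = 192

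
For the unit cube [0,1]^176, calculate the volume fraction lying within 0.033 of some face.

Shell fraction = 1 - (1-0.066)^176 ≈ 0.999994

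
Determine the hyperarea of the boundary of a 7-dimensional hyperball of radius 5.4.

The surface area of an n-ball is 2π^(n/2) r^(n-1) / Γ(n/2). For n=7, r=5.4: 820051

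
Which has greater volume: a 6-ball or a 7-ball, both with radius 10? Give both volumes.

V_6(10) ≈ 5.16771e+06. V_7(10) ≈ 4.72477e+07. The 7-ball is larger.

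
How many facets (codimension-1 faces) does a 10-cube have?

f_9(10-cube) = (10 choose 9) · 2^1 = 20.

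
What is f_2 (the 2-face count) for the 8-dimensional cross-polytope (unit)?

Number of 2-faces = 2^(2+1) · C(8,2+1) = 8 · 56 = 448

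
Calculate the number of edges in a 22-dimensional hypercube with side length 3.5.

An n-cube has n·2^(n-1) edges. With n = 22: 22·2097152 = 46137344.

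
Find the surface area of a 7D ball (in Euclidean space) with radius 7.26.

|∂B_7(7.26)| ≈ 4.84282e+06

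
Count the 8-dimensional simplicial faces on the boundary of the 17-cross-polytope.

An n-cross-polytope has 2^(k+1)·C(n,k+1) k-faces. Here 2^9·C(17,9) = 512·24310 = 12446720.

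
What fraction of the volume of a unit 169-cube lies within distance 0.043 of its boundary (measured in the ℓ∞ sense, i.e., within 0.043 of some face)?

The inner cube has side 1-2·0.043 = 0.914 and volume (0.914)^169 ≈ 2.511e-07, so the shell holds 0.9999997489 of the volume.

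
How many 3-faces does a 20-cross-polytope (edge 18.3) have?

Number of 3-faces = 2^(3+1) · C(20,3+1) = 16 · 4845 = 77520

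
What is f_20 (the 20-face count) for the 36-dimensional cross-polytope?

Each 20-face is the convex hull of 21 vertices, one chosen as ±e_i from each of 21 distinct axes: 2^21·C(36,21) = 11676737989509120.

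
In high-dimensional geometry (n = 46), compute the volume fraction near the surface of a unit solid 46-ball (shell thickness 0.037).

1 - (1-0.037)^46 ≈ 0.823474 ≈ 82.35%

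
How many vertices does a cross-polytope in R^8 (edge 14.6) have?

Number of 0-faces = 2^(0+1) · C(8,0+1) = 2 · 8 = 16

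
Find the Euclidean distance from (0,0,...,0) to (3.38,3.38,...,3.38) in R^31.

The space diagonal of an n-cube of side s is s√n. Here 3.38·√31 ≈ 18.819.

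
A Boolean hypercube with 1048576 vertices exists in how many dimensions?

The n-cube has 2^n vertices, and 1048576 = 2^20, so n = 20.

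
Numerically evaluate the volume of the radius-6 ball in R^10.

The n-ball volume is π^(n/2)·r^n/Γ(n/2+1). With n=10, r=6: V = 2519424·π^5/5 ≈ 1.54199e+08.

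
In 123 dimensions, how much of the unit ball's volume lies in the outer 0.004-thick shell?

V(inner)/V(outer) = ((1-0.004)/1)^123 ≈ 0.6108, so the shell fraction is 0.389201.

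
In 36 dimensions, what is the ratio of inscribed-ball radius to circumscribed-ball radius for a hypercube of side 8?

Ratio = (s/2)/(s√36/2) = 36^(-1/2) ≈ 0.166667.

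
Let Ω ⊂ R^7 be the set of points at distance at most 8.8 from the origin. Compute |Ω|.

The n-ball volume is π^(n/2)·r^n/Γ(n/2+1). With n=7, r=8.8: V ≈ 1.9309e+07.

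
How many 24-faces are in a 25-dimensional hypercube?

f_24(25-cube) = (25 choose 24) · 2^1 = 50.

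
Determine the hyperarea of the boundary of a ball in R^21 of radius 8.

S = n·V_n(r)/r = 21·V_21(8)/8 (volume-to-surface relation), giving 2361183241434822606848·π^10/654729075 ≈ 3.37728e+17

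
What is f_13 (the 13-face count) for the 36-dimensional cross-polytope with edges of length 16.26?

f_13(36-orthoplex) = 2^14 · (36 choose 14) = 62198533324800.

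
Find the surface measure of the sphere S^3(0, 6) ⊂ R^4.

S_4(6) = 2·π^(4/2)·(6)^3 / Γ(4/2) = 432·π^2 ≈ 4263.67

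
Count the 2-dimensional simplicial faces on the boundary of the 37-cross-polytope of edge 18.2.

Number of 2-faces = 2^(2+1) · C(37,2+1) = 8 · 7770 = 62160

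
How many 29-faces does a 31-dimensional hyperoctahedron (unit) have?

An n-cross-polytope has 2^(k+1)·C(n,k+1) k-faces. Here 2^30·C(31,30) = 1073741824·31 = 33285996544.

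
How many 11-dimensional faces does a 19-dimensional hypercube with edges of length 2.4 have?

f_11(19-cube) = (19 choose 11) · 2^8 = 19348992.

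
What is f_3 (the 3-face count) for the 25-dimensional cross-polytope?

Number of 3-faces = 2^(3+1) · C(25,3+1) = 16 · 12650 = 202400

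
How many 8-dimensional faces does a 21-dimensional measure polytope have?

f_8(21-cube) = (21 choose 8) · 2^13 = 1666990080.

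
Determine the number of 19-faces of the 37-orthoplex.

An n-cross-polytope has 2^(k+1)·C(n,k+1) k-faces. Here 2^20·C(37,20) = 1048576·15905368710 = 16677987900456960.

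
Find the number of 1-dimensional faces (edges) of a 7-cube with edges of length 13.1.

Number of 1-faces = C(7,1)·2^(7-1) = 7·64 = 448.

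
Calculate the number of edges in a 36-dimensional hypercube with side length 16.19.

The 36-cube has n·2^(n-1) = 36·2^35 = 36·34359738368 = 1236950581248 edges.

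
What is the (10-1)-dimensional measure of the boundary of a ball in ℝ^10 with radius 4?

|∂B_10(4)| = 65536·π^5/3 ≈ 6.6851e+06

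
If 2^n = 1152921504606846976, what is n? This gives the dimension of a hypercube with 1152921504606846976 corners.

2^n = 1152921504606846976 ⇒ n = log_2(1152921504606846976) = 60.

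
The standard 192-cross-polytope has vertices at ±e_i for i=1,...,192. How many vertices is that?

The 192-dimensional cross-polytope has 2n = 2·192 = 384 vertices.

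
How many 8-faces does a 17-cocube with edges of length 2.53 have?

Each 8-face is the convex hull of 9 vertices, one chosen as ±e_i from each of 9 distinct axes: 2^9·C(17,9) = 12446720.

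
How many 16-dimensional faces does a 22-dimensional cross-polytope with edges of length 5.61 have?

f_16(22-orthoplex) = 2^17 · (22 choose 17) = 3451650048.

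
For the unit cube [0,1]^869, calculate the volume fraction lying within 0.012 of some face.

1 - (1 - 2·0.012)^869 = 1 - 0.976^869 ≈ 0.9999999993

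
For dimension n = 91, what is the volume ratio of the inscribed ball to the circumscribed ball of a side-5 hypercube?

V_in/V_out = n^(-n/2) = 91^(-91/2) ≈ 7.30494e-90.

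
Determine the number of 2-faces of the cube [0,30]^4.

f_2(4-cube) = (4 choose 2) · 2^2 = 24.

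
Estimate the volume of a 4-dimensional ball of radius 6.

The n-ball volume is π^(n/2)·r^n/Γ(n/2+1). With n=4, r=6: V = 648·π^2 ≈ 6395.5.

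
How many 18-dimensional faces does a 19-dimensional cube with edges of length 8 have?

f_18(19-cube) = (19 choose 18) · 2^1 = 38.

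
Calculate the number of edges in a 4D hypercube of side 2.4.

The 4-cube has n·2^(n-1) = 4·2^3 = 4·8 = 32 edges.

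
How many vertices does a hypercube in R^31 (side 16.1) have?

The 31-cube has 2^31 = 2147483648 vertices.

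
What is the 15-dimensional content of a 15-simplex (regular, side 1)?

V_15 = √(16) · 1^15 / (15! · 2^(15/2)) ≈ 1.6898e-14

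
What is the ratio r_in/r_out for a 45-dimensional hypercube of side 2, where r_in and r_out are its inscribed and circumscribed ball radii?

For an n-cube of any side s, the inradius is s/2 and the circumradius is s√n/2, so the ratio is 1/√45 ≈ 0.149071.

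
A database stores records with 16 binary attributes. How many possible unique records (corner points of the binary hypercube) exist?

Each vertex is a binary string of length 16, so there are 2^16 = 65536.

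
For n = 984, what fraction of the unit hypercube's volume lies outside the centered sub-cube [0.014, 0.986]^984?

Shell fraction = 1 - (1-0.028)^984 ≈ 1 - 7.305e-13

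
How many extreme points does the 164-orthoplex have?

An n-cross-polytope has 2n vertices; here n = 164, giving 328.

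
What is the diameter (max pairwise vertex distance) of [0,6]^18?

d = √(6² + 6² + ... + 6²) [18 terms] = √(18·6²) = 6√18 ≈ 25.4558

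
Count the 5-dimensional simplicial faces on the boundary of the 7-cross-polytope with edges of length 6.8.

Each 5-face is the convex hull of 6 vertices, one chosen as ±e_i from each of 6 distinct axes: 2^6·C(7,6) = 448.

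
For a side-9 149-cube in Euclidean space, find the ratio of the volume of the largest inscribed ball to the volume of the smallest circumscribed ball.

The radii are 9/2 and 9√149/2, so the volume ratio is (1/√149)^149 = 149^{-149/2} ≈ 1.25205e-162.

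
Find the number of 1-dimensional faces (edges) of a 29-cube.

An n-cube has n·2^(n-1) edges. With n = 29: 29·268435456 = 7784628224.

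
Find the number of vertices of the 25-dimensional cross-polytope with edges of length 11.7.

Number of vertices = 2n = 50.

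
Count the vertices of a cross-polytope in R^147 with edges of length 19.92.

The 147-dimensional cross-polytope has 2n = 2·147 = 294 vertices.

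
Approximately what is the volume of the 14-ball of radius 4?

Volume = π^{14/2}·(4)^14/Γ(8) = 16777216·π^7/315 ≈ 1.60864e+08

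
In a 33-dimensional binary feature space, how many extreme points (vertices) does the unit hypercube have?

Number of vertices = 2^33 = 8589934592.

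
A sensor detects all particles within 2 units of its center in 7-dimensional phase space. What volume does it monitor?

V_7(2) = π^(7/2) · (2)^7 / Γ(7/2 + 1) = 2048·π^3/105 ≈ 604.77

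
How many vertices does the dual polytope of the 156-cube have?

Number of vertices = 2n = 312.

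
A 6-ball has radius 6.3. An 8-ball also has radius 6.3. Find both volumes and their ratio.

V_6(6.3) ≈ 323104. V_8(6.3) ≈ 1.00719e+07. Ratio V_6/V_8 ≈ 0.03208.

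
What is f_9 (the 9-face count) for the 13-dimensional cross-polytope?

Each 9-face is the convex hull of 10 vertices, one chosen as ±e_i from each of 10 distinct axes: 2^10·C(13,10) = 292864.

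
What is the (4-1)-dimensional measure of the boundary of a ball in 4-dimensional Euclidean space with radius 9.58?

|∂B_4(9.58)| ≈ 17355.1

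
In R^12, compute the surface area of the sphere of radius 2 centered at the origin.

The surface area of an n-ball is 2π^(n/2) r^(n-1) / Γ(n/2). For n=12, r=2: 512·π^6/15 ≈ 32815.4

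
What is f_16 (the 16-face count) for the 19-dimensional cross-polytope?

f_16(19-orthoplex) = 2^17 · (19 choose 17) = 22413312.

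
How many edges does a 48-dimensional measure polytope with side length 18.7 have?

Each of the 2^48 = 281474976710656 vertices has degree 48; total edges = 48·2^48/2 = 6755399441055744.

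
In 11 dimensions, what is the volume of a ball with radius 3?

V_11(3) = π^(11/2) · (3)^11 / Γ(11/2 + 1) = 419904·π^5/385 ≈ 333763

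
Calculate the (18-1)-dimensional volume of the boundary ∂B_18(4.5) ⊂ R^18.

S_18(4.5) = 2·π^(18/2)·(4.5)^17 / Γ(18/2) = 1853020188851841·π^9/293601280 ≈ 1.88136e+11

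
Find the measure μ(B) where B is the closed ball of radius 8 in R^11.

Volume = π^{11/2}·(8)^11/Γ(13/2) = 549755813888·π^5/10395 ≈ 1.61843e+10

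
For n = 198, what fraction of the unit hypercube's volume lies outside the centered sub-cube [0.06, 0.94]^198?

Shell fraction = 1 - (1-0.12)^198 ≈ 1 - 1.018e-11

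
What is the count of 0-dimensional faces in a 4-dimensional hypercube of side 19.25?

f_0(4-cube) = (4 choose 0) · 2^4 = 16.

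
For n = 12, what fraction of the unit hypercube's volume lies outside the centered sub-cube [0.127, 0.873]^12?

The inner cube has side 1-2·0.127 = 0.746 and volume (0.746)^12 ≈ 0.02971, so the shell holds 0.970293 of the volume.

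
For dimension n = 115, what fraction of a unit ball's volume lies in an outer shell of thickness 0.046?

1 - (1-0.046)^115 ≈ 0.995553 ≈ 99.56%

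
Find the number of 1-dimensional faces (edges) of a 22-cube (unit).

An n-cube has n·2^(n-1) edges. With n = 22: 22·2097152 = 46137344.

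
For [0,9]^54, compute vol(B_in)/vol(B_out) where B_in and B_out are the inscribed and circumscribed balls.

Volume scales as r^n, and r_in/r_out = 1/√54, giving (1/√54)^54 ≈ 1.68023e-47.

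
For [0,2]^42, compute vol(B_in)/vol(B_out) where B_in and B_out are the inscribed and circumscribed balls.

The radii are 2/2 and 2√42/2, so the volume ratio is (1/√42)^42 = 42^{-42/2} ≈ 8.1614e-35.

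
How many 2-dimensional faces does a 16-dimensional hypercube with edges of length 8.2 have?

f_2(16-cube) = (16 choose 2) · 2^14 = 1966080.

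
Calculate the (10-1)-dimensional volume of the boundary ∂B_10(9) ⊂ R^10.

S = n·V_n(r)/r = 10·V_10(9)/9 (volume-to-surface relation), giving 129140163·π^5/4 ≈ 9.87986e+09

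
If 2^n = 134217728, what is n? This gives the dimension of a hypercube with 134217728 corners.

2^n = 134217728 ⇒ n = log_2(134217728) = 27.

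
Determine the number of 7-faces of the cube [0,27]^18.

f_7(18-cube) = (18 choose 7) · 2^11 = 65175552.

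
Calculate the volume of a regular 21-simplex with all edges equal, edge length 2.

For a regular n-simplex with edge a, V = (a^n / n!)·√((n+1)/2^n). With a=2, n=21: V ≈ 1.32948e-16.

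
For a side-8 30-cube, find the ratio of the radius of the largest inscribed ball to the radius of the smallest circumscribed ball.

Ratio = (s/2)/(s√30/2) = 30^(-1/2) ≈ 0.182574.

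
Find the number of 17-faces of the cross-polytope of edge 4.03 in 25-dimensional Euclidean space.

f_17(25-orthoplex) = 2^18 · (25 choose 18) = 126012620800.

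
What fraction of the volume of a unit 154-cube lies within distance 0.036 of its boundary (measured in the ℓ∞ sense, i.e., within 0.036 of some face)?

The inner cube has side 1-2·0.036 = 0.928 and volume (0.928)^154 ≈ 1.006e-05, so the shell holds 0.99999 of the volume.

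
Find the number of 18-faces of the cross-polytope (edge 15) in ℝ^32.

Number of 18-faces = 2^(18+1) · C(32,18+1) = 524288 · 347373600 = 182123809996800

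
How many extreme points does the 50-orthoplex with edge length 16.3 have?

The vertices are ±e_1, ..., ±e_50, so there are 2·50 = 100.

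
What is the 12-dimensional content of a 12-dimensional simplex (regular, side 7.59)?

V = (7.59^12 / 12!) · √((12+1) / 2^12) ≈ 4.29889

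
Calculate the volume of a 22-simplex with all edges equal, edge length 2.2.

V = (2.2^22 / 22!) · √((22+1) / 2^22) ≈ 7.11322e-17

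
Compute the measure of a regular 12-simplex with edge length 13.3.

V_12 = √(13) · 13.3^12 / (12! · 2^(12/2)) ≈ 3603.08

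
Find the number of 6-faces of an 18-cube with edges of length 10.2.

An n-cube has C(n,k)·2^(n-k) k-faces. Here C(18,6)·2^12 = 18564·4096 = 76038144.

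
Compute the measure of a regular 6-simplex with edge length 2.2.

V = (2.2^6 / 6!) · √((6+1) / 2^6) ≈ 0.052079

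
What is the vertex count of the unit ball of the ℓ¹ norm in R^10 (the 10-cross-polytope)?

Number of vertices = 2n = 20.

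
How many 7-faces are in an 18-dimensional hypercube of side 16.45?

An n-cube has C(n,k)·2^(n-k) k-faces. Here C(18,7)·2^11 = 31824·2048 = 65175552.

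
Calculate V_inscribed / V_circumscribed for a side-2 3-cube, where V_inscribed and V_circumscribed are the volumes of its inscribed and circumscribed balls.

Volume scales as r^n, and r_in/r_out = 1/√3, giving (1/√3)^3 ≈ 0.19245.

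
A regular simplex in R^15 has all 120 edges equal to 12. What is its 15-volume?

V = (12^15 / 15!) · √((15+1) / 2^15) ≈ 260.348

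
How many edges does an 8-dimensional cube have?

An n-cube has n·2^(n-1) edges. With n = 8: 8·128 = 1024.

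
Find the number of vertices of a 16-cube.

Each vertex is a binary string of length 16, so there are 2^16 = 65536.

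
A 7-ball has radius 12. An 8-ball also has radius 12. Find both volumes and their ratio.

V_7(12) ≈ 1.69297e+08. V_8(12) ≈ 1.74517e+09. Ratio V_7/V_8 ≈ 0.09701.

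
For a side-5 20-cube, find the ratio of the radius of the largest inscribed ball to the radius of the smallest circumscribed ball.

For an n-cube of any side s, the inradius is s/2 and the circumradius is s√n/2, so the ratio is 1/√20 ≈ 0.223607.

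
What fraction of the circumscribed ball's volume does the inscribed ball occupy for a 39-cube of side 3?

V_in/V_out = n^(-n/2) = 39^(-39/2) ≈ 9.42411e-32.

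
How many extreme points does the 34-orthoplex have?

Number of vertices = 2n = 68.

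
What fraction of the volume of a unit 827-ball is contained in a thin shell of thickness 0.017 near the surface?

Shell fraction = 1 - (1-0.017)^827 ≈ 0.9999993054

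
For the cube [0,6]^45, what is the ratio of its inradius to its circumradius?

r_in / r_out = (6/2) / (6√45/2) = 1/√45 ≈ 0.149071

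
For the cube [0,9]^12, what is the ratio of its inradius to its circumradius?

Ratio = (s/2)/(s√12/2) = 12^(-1/2) ≈ 0.288675.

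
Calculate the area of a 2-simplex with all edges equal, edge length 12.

Area = (√3/4) · 12² = 62.3538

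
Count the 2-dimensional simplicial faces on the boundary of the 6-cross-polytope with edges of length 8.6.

An n-cross-polytope has 2^(k+1)·C(n,k+1) k-faces. Here 2^3·C(6,3) = 8·20 = 160.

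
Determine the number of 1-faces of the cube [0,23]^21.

Number of 1-faces = C(21,1) · 2^(21-1) = 21 · 1048576 = 22020096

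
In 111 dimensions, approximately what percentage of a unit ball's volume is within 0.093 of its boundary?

1 - (1-0.093)^111 ≈ 0.99998 ≈ 99.998030%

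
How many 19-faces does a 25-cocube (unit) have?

Each 19-face is the convex hull of 20 vertices, one chosen as ±e_i from each of 20 distinct axes: 2^20·C(25,20) = 55710842880.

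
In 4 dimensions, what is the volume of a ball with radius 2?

Volume = π^{4/2}·(2)^4/Γ(3) = 8·π^2 ≈ 78.9568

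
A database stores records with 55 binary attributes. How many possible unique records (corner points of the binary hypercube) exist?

Number of vertices = 2^55 = 36028797018963968.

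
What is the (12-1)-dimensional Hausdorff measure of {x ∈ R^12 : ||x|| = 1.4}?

S = n·V_n(r)/r = 12·V_12(1.4)/1.4 (volume-to-surface relation), giving 648.868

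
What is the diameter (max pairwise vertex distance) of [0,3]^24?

The space diagonal of an n-cube of side s is s√n. Here 3·√24 ≈ 14.6969.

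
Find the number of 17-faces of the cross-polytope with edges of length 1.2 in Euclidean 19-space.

An n-cross-polytope has 2^(k+1)·C(n,k+1) k-faces. Here 2^18·C(19,18) = 262144·19 = 4980736.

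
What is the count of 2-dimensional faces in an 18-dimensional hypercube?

Choose 2 of 18 axes to span the face (C(18,2) = 153 ways), then fix each of the remaining 16 coordinates at one of its two extreme values (2^16 = 65536 ways): 153·65536 = 10027008.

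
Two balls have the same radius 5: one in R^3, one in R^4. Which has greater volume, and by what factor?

V_3(5) ≈ 523.599, V_4(5) ≈ 3084.25. The 4-ball is larger by a factor of 5.89.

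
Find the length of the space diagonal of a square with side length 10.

The space diagonal of an n-cube of side s is s√n. Here 10·√2 ≈ 14.1421.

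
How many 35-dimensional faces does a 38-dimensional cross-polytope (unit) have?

An n-cross-polytope has 2^(k+1)·C(n,k+1) k-faces. Here 2^36·C(38,36) = 68719476736·703 = 48309792145408.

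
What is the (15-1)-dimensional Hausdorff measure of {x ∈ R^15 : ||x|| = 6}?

S_15(6) = 2·π^(15/2)·(6)^14 / Γ(15/2) = 743008370688·π^7/5005 ≈ 4.48372e+11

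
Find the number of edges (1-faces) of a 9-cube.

An n-cube has C(n,k)·2^(n-k) k-faces. Here C(9,1)·2^8 = 9·256 = 2304.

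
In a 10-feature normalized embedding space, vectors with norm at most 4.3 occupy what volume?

Volume = π^{10/2}·(4.3)^10/Γ(6) ≈ 5.51128e+06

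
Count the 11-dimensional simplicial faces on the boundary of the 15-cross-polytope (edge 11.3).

An n-cross-polytope has 2^(k+1)·C(n,k+1) k-faces. Here 2^12·C(15,12) = 4096·455 = 1863680.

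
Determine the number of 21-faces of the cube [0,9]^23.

Choose 21 of 23 axes to span the face (C(23,21) = 253 ways), then fix each of the remaining 2 coordinates at one of its two extreme values (2^2 = 4 ways): 253·4 = 1012.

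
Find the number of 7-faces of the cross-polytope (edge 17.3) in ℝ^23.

Number of 7-faces = 2^(7+1) · C(23,7+1) = 256 · 490314 = 125520384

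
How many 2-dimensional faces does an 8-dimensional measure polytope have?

Choose 2 of 8 axes to span the face (C(8,2) = 28 ways), then fix each of the remaining 6 coordinates at one of its two extreme values (2^6 = 64 ways): 28·64 = 1792.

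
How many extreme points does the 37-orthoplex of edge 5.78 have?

The vertices are ±e_1, ..., ±e_37, so there are 2·37 = 74.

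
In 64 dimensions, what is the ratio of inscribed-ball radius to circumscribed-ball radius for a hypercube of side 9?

For an n-cube of any side s, the inradius is s/2 and the circumradius is s√n/2, so the ratio is 1/√64 ≈ 0.125.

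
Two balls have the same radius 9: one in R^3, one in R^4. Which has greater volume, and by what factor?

V_3(9) ≈ 3053.63, V_4(9) ≈ 32377.2. The 4-ball is larger by a factor of 10.6.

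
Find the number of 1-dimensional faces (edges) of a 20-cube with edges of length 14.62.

Each of the 2^20 = 1048576 vertices has degree 20; total edges = 20·2^20/2 = 10485760.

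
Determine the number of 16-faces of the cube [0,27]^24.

Choose 16 of 24 axes to span the face (C(24,16) = 735471 ways), then fix each of the remaining 8 coordinates at one of its two extreme values (2^8 = 256 ways): 735471·256 = 188280576.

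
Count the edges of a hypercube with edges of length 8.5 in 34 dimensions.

Each of the 2^34 = 17179869184 vertices has degree 34; total edges = 34·2^34/2 = 292057776128.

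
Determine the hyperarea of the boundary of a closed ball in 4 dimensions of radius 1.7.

The surface area of an n-ball is 2π^(n/2) r^(n-1) / Γ(n/2). For n=4, r=1.7: 96.9787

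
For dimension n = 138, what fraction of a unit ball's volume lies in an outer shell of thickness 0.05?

1 - (1-0.05)^138 ≈ 0.999157 ≈ 99.92%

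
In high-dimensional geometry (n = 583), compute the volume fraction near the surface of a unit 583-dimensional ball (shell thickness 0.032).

1 - (1-0.032)^583 ≈ 0.9999999942 ≈ 99.999999%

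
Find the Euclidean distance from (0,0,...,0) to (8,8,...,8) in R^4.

The space diagonal of an n-cube of side s is s√n. Here 8·√4 = 16.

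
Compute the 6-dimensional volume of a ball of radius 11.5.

Volume = π^{6/2}·(11.5)^6/Γ(4) = 148035889·π^3/384 ≈ 1.19532e+07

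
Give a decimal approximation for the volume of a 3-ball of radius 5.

Volume = π^{3/2}·(5)^3/Γ(5/2) = 500·π/3 ≈ 523.599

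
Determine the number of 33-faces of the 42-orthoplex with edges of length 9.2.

An n-cross-polytope has 2^(k+1)·C(n,k+1) k-faces. Here 2^34·C(42,34) = 17179869184·118030185 = 2027743138063319040.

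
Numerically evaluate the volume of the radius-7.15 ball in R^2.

V_2(7.15) = π^(2/2) · (7.15)^2 / Γ(2/2 + 1) ≈ 160.606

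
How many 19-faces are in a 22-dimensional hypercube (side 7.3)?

f_19(22-cube) = (22 choose 19) · 2^3 = 12320.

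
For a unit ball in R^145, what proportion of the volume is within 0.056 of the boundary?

V(inner)/V(outer) = ((1-0.056)/1)^145 ≈ 0.0002349, so the shell fraction is 0.999765.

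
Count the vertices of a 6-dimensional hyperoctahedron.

An n-cross-polytope has 2n vertices; here n = 6, giving 12.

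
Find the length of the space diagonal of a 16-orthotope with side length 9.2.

||(9.2,9.2,...,9.2)|| = √(16)·9.2 = 36.8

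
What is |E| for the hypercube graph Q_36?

The 36-cube has n·2^(n-1) = 36·2^35 = 36·34359738368 = 1236950581248 edges.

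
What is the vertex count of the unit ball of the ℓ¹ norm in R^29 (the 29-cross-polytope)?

The 29-dimensional cross-polytope has 2n = 2·29 = 58 vertices.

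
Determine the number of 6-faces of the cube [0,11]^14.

Choose 6 of 14 axes to span the face (C(14,6) = 3003 ways), then fix each of the remaining 8 coordinates at one of its two extreme values (2^8 = 256 ways): 3003·256 = 768768.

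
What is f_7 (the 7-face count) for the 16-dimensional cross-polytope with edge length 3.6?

Number of 7-faces = 2^(7+1) · C(16,7+1) = 256 · 12870 = 3294720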